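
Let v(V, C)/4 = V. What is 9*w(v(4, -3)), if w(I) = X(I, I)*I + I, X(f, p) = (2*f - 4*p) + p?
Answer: -2160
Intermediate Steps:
v(V, C) = 4*V
X(f, p) = -3*p + 2*f (X(f, p) = (-4*p + 2*f) + p = -3*p + 2*f)
w(I) = I - I² (w(I) = (-3*I + 2*I)*I + I = (-I)*I + I = -I² + I = I - I²)
9*w(v(4, -3)) = 9*((4*4)*(1 - 4*4)) = 9*(16*(1 - 1*16)) = 9*(16*(1 - 16)) = 9*(16*(-15)) = 9*(-240) = -2160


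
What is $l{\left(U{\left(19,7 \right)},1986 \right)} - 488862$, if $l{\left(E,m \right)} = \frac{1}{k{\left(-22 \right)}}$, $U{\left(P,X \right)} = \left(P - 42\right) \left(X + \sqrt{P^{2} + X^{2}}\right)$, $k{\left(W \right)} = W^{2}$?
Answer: $- \frac{236609207}{484} \approx -4.8886 \cdot 10^{5}$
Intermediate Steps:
$U{\left(P,X \right)} = \left(-42 + P\right) \left(X + \sqrt{P^{2} + X^{2}}\right)$
$l{\left(E,m \right)} = \frac{1}{484}$ ($l{\left(E,m \right)} = \frac{1}{\left(-22\right)^{2}} = \frac{1}{484}$)
$l{\left(U{\left(19,7 \right)},1986 \right)} - 488862 = \frac{1}{484} - 488862 = - \frac{236609207}{484}$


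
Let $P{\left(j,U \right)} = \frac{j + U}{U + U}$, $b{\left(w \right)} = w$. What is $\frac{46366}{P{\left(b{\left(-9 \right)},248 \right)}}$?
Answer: $96224$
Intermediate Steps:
$P{\left(j,U \right)} = \frac{U + j}{2 U}$
$\frac{46366}{P{\left(b{\left(-9 \right)},248 \right)}} = \frac{46366}{\frac{1}{2} \cdot \frac{1}{248} \left(248 - 9\right)} = \frac{46366}{\frac{1}{2} \cdot \frac{1}{248} \cdot 239} = \frac{46366}{\frac{239}{496}} = 46366 \cdot \frac{496}{239} = 96224$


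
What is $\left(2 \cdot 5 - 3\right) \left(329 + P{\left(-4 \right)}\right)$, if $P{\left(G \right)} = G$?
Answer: $2275$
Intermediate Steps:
$\left(2 \cdot 5 - 3\right) \left(329 + P{\left(-4 \right)}\right) = \left(2 \cdot 5 - 3\right) \left(329 - 4\right) = \left(10 - 3\right) 325 = 7 \cdot 325 = 2275$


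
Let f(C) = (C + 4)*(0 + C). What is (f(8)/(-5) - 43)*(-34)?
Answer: 10574/5 ≈ 2114.8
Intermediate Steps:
f(C) = C*(4 + C) (f(C) = (4 + C)*C = C*(4 + C))
(f(8)/(-5) - 43)*(-34) = ((8*(4 + 8))/(-5) - 43)*(-34) = ((8*12)*(-1/5) - 43)*(-34) = (96*(-1/5) - 43)*(-34) = (-96/5 - 43)*(-34) = -311/5*(-34) = 10574/5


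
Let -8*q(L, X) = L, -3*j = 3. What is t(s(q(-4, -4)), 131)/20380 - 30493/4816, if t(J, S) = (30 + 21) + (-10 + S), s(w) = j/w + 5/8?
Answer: -155154747/24537520 ≈ -6.3232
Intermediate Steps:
j = -1 (j = -⅓*3 = -1)
q(L, X) = -L/8
s(w) = 5/8 - 1/w (s(w) = -1/w + 5/8 = 5/8 - 1/w)
t(J, S) = 41 + S (t(J, S) = 51 + (-10 + S) = 41 + S)
t(s(q(-4, -4)), 131)/20380 - 30493/4816 = (41 + 131)/20380 - 30493/4816 = 172*(1/20380) - 30493*1/4816 = 43/5095 - 30493/4816 = -155154747/24537520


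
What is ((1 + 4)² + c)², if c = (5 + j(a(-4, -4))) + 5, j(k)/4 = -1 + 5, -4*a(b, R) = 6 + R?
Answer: 2601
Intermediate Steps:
a(b, R) = -3/2 - R/4 (a(b, R) = -(6 + R)/4 = -3/2 - R/4)
j(k) = 16 (j(k) = 4*(-1 + 5) = 4*4 = 16)
c = 26 (c = (5 + 16) + 5 = 21 + 5 = 26)
((1 + 4)² + c)² = ((1 + 4)² + 26)² = (5² + 26)² = (25 + 26)² = 51² = 2601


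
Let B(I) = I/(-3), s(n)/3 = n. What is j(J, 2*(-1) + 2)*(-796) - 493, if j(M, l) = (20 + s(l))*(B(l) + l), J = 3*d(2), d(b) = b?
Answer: -493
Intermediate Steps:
s(n) = 3*n
B(I) = -I/3 (B(I) = I*(-⅓) = -I/3)
J = 6 (J = 3*2 = 6)
j(M, l) = 2*l*(20 + 3*l)/3 (j(M, l) = (20 + 3*l)*(-l/3 + l) = (20 + 3*l)*(2*l/3) = 2*l*(20 + 3*l)/3)
j(J, 2*(-1) + 2)*(-796) - 493 = (2*(2*(-1) + 2)*(20 + 3*(2*(-1) + 2))/3)*(-796) - 493 = (2*(-2 + 2)*(20 + 3*(-2 + 2))/3)*(-796) - 493 = ((⅔)*0*(20 + 3*0))*(-796) - 493 = ((⅔)*0*(20 + 0))*(-796) - 493 = ((⅔)*0*20)*(-796) - 493 = 0*(-796) - 493 = 0 - 493 = -493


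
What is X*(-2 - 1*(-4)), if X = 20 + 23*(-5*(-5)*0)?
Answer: 40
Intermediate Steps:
X = 20 (X = 20 + 23*(25*0) = 20 + 23*0 = 20 + 0 = 20)
X*(-2 - 1*(-4)) = 20*(-2 - 1*(-4)) = 20*(-2 + 4) = 20*2 = 40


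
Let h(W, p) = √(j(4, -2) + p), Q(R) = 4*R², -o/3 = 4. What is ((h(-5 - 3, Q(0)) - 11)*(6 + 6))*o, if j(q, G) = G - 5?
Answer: 1584 - 144*I*√7 ≈ 1584.0 - 380.99*I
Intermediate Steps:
j(q, G) = -5 + G
o = -12 (o = -3*4 = -12)
h(W, p) = √(-7 + p) (h(W, p) = √((-5 - 2) + p) = √(-7 + p))
((h(-5 - 3, Q(0)) - 11)*(6 + 6))*o = ((√(-7 + 4*0²) - 11)*(6 + 6))*(-12) = ((√(-7 + 4*0) - 11)*12)*(-12) = ((√(-7 + 0) - 11)*12)*(-12) = ((√(-7) - 11)*12)*(-12) = ((I*√7 - 11)*12)*(-12) = ((-11 + I*√7)*12)*(-12) = (-132 + 12*I*√7)*(-12) = 1584 - 144*I*√7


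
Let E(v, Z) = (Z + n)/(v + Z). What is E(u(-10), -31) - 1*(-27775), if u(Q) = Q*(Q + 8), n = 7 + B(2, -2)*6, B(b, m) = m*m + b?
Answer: 305513/11 ≈ 27774.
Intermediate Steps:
B(b, m) = b + m**2 (B(b, m) = m**2 + b = b + m**2)
n = 43 (n = 7 + (2 + (-2)**2)*6 = 7 + (2 + 4)*6 = 7 + 6*6 = 7 + 36 = 43)
u(Q) = Q*(8 + Q)
E(v, Z) = (43 + Z)/(Z + v) (E(v, Z) = (Z + 43)/(v + Z) = (43 + Z)/(Z + v))
E(u(-10), -31) - 1*(-27775) = (43 - 31)/(-31 - 10*(8 - 10)) - 1*(-27775) = 12/(-31 - 10*(-2)) + 27775 = 12/(-31 + 20) + 27775 = 12/(-11) + 27775 = -1/11*12 + 27775 = -12/11 + 27775 = 305513/11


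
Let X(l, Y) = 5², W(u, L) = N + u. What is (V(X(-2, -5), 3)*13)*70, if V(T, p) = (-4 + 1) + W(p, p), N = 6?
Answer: 5460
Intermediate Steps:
W(u, L) = 6 + u
X(l, Y) = 25
V(T, p) = 3 + p (V(T, p) = (-4 + 1) + (6 + p) = -3 + (6 + p) = 3 + p)
(V(X(-2, -5), 3)*13)*70 = ((3 + 3)*13)*70 = (6*13)*70 = 78*70 = 5460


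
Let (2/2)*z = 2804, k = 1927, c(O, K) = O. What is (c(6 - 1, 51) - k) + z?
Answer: 882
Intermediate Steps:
z = 2804
(c(6 - 1, 51) - k) + z = ((6 - 1) - 1*1927) + 2804 = (5 - 1927) + 2804 = -1922 + 2804 = 882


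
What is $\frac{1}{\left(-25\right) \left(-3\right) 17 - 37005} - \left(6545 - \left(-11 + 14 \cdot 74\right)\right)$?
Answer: $- \frac{197229601}{35730} \approx -5520.0$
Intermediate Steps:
$\frac{1}{\left(-25\right) \left(-3\right) 17 - 37005} - \left(6545 - \left(-11 + 14 \cdot 74\right)\right) = \frac{1}{75 \cdot 17 - 37005} - \left(6545 - \left(-11 + 1036\right)\right) = \frac{1}{1275 - 37005} - \left(6545 - 1025\right) = \frac{1}{-35730} - \left(6545 - 1025\right) = - \frac{1}{35730} - 5520 = - \frac{197229601}{35730}$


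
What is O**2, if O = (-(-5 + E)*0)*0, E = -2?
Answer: 0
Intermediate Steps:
O = 0 (O = (-(-5 - 2)*0)*0 = (-1*(-7)*0)*0 = (7*0)*0 = 0*0 = 0)
O**2 = 0**2 = 0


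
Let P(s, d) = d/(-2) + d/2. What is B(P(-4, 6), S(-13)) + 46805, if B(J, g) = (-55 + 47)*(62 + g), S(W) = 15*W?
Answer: 47869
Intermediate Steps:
P(s, d) = 0 (P(s, d) = d*(-½) + d*(½) = -d/2 + d/2 = 0)
B(J, g) = -496 - 8*g (B(J, g) = -8*(62 + g) = -496 - 8*g)
B(P(-4, 6), S(-13)) + 46805 = (-496 - 120*(-13)) + 46805 = (-496 - 8*(-195)) + 46805 = (-496 + 1560) + 46805 = 1064 + 46805 = 47869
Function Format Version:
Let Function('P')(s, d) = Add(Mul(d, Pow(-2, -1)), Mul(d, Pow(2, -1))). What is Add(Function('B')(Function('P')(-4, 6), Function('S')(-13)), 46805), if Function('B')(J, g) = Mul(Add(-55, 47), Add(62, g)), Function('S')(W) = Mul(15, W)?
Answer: 47869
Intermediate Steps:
Function('P')(s, d) = 0 (Function('P')(s, d) = Add(Mul(d, Rational(-1, 2)), Mul(d, Rational(1, 2))) = Add(Mul(Rational(-1, 2), d), Mul(Rational(1, 2), d)) = 0)
Function('B')(J, g) = Add(-496, Mul(-8, g)) (Function('B')(J, g) = Mul(-8, Add(62, g)) = Add(-496, Mul(-8, g)))
Add(Function('B')(Function('P')(-4, 6), Function('S')(-13)), 46805) = Add(Add(-496, Mul(-8, Mul(15, -13))), 46805) = Add(Add(-496, Mul(-8, -195)), 46805) = Add(Add(-496, 1560), 46805) = Add(1064, 46805) = 47869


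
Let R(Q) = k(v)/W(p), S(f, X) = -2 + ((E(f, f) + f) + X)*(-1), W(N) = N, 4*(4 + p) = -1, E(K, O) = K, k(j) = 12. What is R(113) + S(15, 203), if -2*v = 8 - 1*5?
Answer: -4043/17 ≈ -237.82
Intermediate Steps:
v = -3/2 (v = -(8 - 1*5)/2 = -(8 - 5)/2 = -½*3 = -3/2 ≈ -1.5000)
p = -17/4 (p = -4 + (¼)*(-1) = -4 - ¼ = -17/4 ≈ -4.2500)
S(f, X) = -2 - X - 2*f (S(f, X) = -2 + ((f + f) + X)*(-1) = -2 + (2*f + X)*(-1) = -2 + (X + 2*f)*(-1) = -2 + (-X - 2*f) = -2 - X - 2*f)
R(Q) = -48/17 (R(Q) = 12/(-17/4) = 12*(-4/17) = -48/17)
R(113) + S(15, 203) = -48/17 + (-2 - 1*203 - 2*15) = -48/17 + (-2 - 203 - 30) = -48/17 - 235 = -4043/17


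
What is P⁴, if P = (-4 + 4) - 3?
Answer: 81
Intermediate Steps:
P = -3 (P = 0 - 3 = -3)
P⁴ = (-3)⁴ = 81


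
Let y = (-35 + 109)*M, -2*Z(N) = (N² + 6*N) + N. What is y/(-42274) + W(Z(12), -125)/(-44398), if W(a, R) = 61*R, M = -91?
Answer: 310657691/938440526 ≈ 0.33104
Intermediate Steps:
Z(N) = -7*N/2 - N²/2 (Z(N) = -((N² + 6*N) + N)/2 = -(N² + 7*N)/2 = -7*N/2 - N²/2)
y = -6734 (y = (-35 + 109)*(-91) = 74*(-91) = -6734)
y/(-42274) + W(Z(12), -125)/(-44398) = -6734/(-42274) + (61*(-125))/(-44398) = -6734*(-1/42274) - 7625*(-1/44398) = 3367/21137 + 7625/44398 = 310657691/938440526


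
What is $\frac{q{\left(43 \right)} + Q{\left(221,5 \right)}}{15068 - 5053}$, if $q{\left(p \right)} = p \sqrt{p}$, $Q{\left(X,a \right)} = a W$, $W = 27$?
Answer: $\frac{27}{2003} + \frac{43 \sqrt{43}}{10015} \approx 0.041635$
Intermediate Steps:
$Q{\left(X,a \right)} = 27 a$ ($Q{\left(X,a \right)} = a 27 = 27 a$)
$q{\left(p \right)} = p^{\frac{3}{2}}$
$\frac{q{\left(43 \right)} + Q{\left(221,5 \right)}}{15068 - 5053} = \frac{43^{\frac{3}{2}} + 27 \cdot 5}{15068 - 5053} = \frac{43 \sqrt{43} + 135}{10015} = \left(135 + 43 \sqrt{43}\right) \frac{1}{10015} = \frac{27}{2003} + \frac{43 \sqrt{43}}{10015}$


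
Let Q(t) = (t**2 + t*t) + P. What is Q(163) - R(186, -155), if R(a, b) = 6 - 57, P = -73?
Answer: 53116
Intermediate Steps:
Q(t) = -73 + 2*t**2 (Q(t) = (t**2 + t*t) - 73 = (t**2 + t**2) - 73 = 2*t**2 - 73 = -73 + 2*t**2)
R(a, b) = -51
Q(163) - R(186, -155) = (-73 + 2*163**2) - 1*(-51) = (-73 + 2*26569) + 51 = (-73 + 53138) + 51 = 53065 + 51 = 53116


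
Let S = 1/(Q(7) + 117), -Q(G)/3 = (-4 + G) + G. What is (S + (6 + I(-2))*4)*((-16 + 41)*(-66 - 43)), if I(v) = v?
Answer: -3795925/87 ≈ -43631.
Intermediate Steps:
Q(G) = 12 - 6*G (Q(G) = -3*((-4 + G) + G) = -3*(-4 + 2*G) = 12 - 6*G)
S = 1/87 (S = 1/((12 - 6*7) + 117) = 1/((12 - 42) + 117) = 1/(-30 + 117) = 1/87 ≈ 0.011494)
(S + (6 + I(-2))*4)*((-16 + 41)*(-66 - 43)) = (1/87 + (6 - 2)*4)*((-16 + 41)*(-66 - 43)) = (1/87 + 4*4)*(25*(-109)) = (1/87 + 16)*(-2725) = (1393/87)*(-2725) = -3795925/87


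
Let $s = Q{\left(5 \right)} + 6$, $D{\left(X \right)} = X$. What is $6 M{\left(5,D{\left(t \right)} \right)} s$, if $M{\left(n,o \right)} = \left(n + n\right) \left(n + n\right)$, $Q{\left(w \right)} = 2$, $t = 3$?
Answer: $4800$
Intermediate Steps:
$M{\left(n,o \right)} = 4 n^{2}$ ($M{\left(n,o \right)} = 2 n 2 n = 4 n^{2}$)
$s = 8$ ($s = 2 + 6 = 8$)
$6 M{\left(5,D{\left(t \right)} \right)} s = 6 \cdot 4 \cdot 5^{2} \cdot 8 = 6 \cdot 4 \cdot 25 \cdot 8 = 6 \cdot 100 \cdot 8 = 600 \cdot 8 = 4800$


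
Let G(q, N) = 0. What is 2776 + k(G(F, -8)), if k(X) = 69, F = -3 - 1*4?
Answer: 2845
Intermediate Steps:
F = -7 (F = -3 - 4 = -7)
2776 + k(G(F, -8)) = 2776 + 69 = 2845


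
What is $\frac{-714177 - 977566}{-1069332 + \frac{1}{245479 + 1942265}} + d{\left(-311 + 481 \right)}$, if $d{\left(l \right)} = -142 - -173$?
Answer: $\frac{76223265275009}{2339424667007} \approx 32.582$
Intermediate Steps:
$d{\left(l \right)} = 31$ ($d{\left(l \right)} = -142 + 173 = 31$)
$\frac{-714177 - 977566}{-1069332 + \frac{1}{245479 + 1942265}} + d{\left(-311 + 481 \right)} = \frac{-714177 - 977566}{-1069332 + \frac{1}{245479 + 1942265}} + 31 = - \frac{1691743}{-1069332 + \frac{1}{2187744}} + 31 = - \frac{1691743}{- \frac{2339424667007}{2187744}} + 31 = \left(-1691743\right) \left(- \frac{2187744}{2339424667007}\right) + 31 = \frac{3701100597792}{2339424667007} + 31 = \frac{76223265275009}{2339424667007}$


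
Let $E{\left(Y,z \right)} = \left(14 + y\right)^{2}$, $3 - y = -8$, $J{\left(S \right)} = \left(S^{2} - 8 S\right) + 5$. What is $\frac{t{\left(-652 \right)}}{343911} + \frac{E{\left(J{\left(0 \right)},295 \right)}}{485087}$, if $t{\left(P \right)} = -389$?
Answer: $\frac{26245532}{166826755257} \approx 0.00015732$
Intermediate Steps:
$J{\left(S \right)} = 5 + S^{2} - 8 S$
$y = 11$ ($y = 3 - -8 = 3 + 8 = 11$)
$E{\left(Y,z \right)} = 625$ ($E{\left(Y,z \right)} = \left(14 + 11\right)^{2} = 25^{2} = 625$)
$\frac{t{\left(-652 \right)}}{343911} + \frac{E{\left(J{\left(0 \right)},295 \right)}}{485087} = - \frac{389}{343911} + \frac{625}{485087} = \frac{26245532}{166826755257}$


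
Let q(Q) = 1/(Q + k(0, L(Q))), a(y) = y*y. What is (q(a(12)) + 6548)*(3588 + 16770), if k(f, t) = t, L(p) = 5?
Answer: 19862343774/149 ≈ 1.3330e+8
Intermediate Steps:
a(y) = y**2
q(Q) = 1/(5 + Q) (q(Q) = 1/(Q + 5) = 1/(5 + Q))
(q(a(12)) + 6548)*(3588 + 16770) = (1/(5 + 12**2) + 6548)*(3588 + 16770) = (1/(5 + 144) + 6548)*20358 = (1/149 + 6548)*20358 = (975653/149)*20358 = 19862343774/149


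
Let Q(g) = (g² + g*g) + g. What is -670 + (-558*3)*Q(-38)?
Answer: -4771570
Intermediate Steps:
Q(g) = g + 2*g² (Q(g) = (g² + g²) + g = 2*g² + g = g + 2*g²)
-670 + (-558*3)*Q(-38) = -670 + (-558*3)*(-38*(1 + 2*(-38))) = -670 - (-63612)*(1 - 76) = -670 - (-63612)*(-75) = -670 - 1674*2850 = -670 - 4770900 = -4771570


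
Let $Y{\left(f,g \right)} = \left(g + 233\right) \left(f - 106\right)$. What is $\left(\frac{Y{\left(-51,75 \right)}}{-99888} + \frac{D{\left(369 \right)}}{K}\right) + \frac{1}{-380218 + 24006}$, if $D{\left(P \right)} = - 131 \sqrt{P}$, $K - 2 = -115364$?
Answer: $\frac{538277737}{1111915758} + \frac{131 \sqrt{41}}{38454} \approx 0.50591$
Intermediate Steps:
$K = -115362$ ($K = 2 - 115364 = -115362$)
$Y{\left(f,g \right)} = \left(-106 + f\right) \left(233 + g\right)$ ($Y{\left(f,g \right)} = \left(233 + g\right) \left(-106 + f\right) = \left(-106 + f\right) \left(233 + g\right)$)
$\left(\frac{Y{\left(-51,75 \right)}}{-99888} + \frac{D{\left(369 \right)}}{K}\right) + \frac{1}{-380218 + 24006} = \left(\frac{-24698 - 7950 + 233 \left(-51\right) - 3825}{-99888} + \frac{\left(-131\right) \sqrt{369}}{-115362}\right) + \frac{1}{-380218 + 24006} = \left(\left(-24698 - 7950 - 11883 - 3825\right) \left(- \frac{1}{99888}\right) + - 131 \cdot 3 \sqrt{41} \left(- \frac{1}{115362}\right)\right) + \frac{1}{-356212} = \left(\left(-48356\right) \left(- \frac{1}{99888}\right) + - 393 \sqrt{41} \left(- \frac{1}{115362}\right)\right) - \frac{1}{356212} = \left(\frac{12089}{24972} + \frac{131 \sqrt{41}}{38454}\right) - \frac{1}{356212} = \frac{538277737}{1111915758} + \frac{131 \sqrt{41}}{38454}$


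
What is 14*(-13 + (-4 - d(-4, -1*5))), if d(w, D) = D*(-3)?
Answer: -448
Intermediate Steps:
d(w, D) = -3*D
14*(-13 + (-4 - d(-4, -1*5))) = 14*(-13 + (-4 - (-3)*(-1*5))) = 14*(-13 + (-4 - (-3)*(-5))) = 14*(-13 + (-4 - 1*15)) = 14*(-13 + (-4 - 15)) = 14*(-13 - 19) = 14*(-32) = -448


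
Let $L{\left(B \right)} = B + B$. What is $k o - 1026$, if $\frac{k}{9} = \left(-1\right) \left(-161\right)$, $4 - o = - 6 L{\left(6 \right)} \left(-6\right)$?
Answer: $-621198$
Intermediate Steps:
$L{\left(B \right)} = 2 B$
$o = -428$ ($o = 4 - - 6 \cdot 2 \cdot 6 \left(-6\right) = 4 - \left(-6\right) 12 \left(-6\right) = 4 - \left(-72\right) \left(-6\right) = 4 - 432 = -428$)
$k = 1449$ ($k = 9 \left(\left(-1\right) \left(-161\right)\right) = 9 \cdot 161 = 1449$)
$k o - 1026 = 1449 \left(-428\right) - 1026 = -620172 - 1026 = -621198$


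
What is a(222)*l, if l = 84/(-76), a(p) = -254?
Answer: 5334/19 ≈ 280.74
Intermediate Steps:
l = -21/19 (l = 84*(-1/76) = -21/19 ≈ -1.1053)
a(222)*l = -254*(-21/19) = 5334/19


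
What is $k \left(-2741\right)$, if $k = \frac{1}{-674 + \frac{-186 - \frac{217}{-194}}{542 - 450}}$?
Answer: $\frac{48921368}{12065419} \approx 4.0547$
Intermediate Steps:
$k = - \frac{17848}{12065419}$ ($k = \frac{1}{-674 + \frac{-186 - - \frac{217}{194}}{92}} = \frac{1}{-674 + \left(-186 + \frac{217}{194}\right) \frac{1}{92}} = \frac{1}{-674 - \frac{35867}{17848}} = \frac{1}{- \frac{12065419}{17848}} = - \frac{17848}{12065419} \approx -0.0014793$)
$k \left(-2741\right) = \left(- \frac{17848}{12065419}\right) \left(-2741\right) = \frac{48921368}{12065419}$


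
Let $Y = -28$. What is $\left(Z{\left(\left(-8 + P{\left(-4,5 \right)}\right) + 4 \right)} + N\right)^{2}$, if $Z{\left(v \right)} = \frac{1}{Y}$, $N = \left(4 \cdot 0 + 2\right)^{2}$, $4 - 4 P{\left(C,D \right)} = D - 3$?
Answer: $\frac{12321}{784} \approx 15.716$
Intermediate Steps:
$P{\left(C,D \right)} = \frac{7}{4} - \frac{D}{4}$ ($P{\left(C,D \right)} = 1 - \frac{D - 3}{4} = 1 - \frac{-3 + D}{4} = 1 - \left(- \frac{3}{4} + \frac{D}{4}\right) = \frac{7}{4} - \frac{D}{4}$)
$N = 4$ ($N = \left(0 + 2\right)^{2} = 2^{2} = 4$)
$Z{\left(v \right)} = - \frac{1}{28}$ ($Z{\left(v \right)} = \frac{1}{-28} = - \frac{1}{28}$)
$\left(Z{\left(\left(-8 + P{\left(-4,5 \right)}\right) + 4 \right)} + N\right)^{2} = \left(- \frac{1}{28} + 4\right)^{2} = \left(\frac{111}{28}\right)^{2} = \frac{12321}{784}$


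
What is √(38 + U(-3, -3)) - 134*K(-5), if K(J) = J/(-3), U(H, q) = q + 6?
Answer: -670/3 + √41 ≈ -216.93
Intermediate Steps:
U(H, q) = 6 + q
K(J) = -J/3 (K(J) = J*(-⅓) = -J/3)
√(38 + U(-3, -3)) - 134*K(-5) = √(38 + (6 - 3)) - (-134)*(-5)/3 = √(38 + 3) - 134*5/3 = √41 - 670/3 = -670/3 + √41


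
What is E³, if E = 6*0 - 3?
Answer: -27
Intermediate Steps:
E = -3 (E = 0 - 3 = -3)
E³ = (-3)³ = -27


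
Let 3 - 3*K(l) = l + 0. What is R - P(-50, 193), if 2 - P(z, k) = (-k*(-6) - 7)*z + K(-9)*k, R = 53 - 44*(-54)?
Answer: -54351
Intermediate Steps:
K(l) = 1 - l/3 (K(l) = 1 - (l + 0)/3 = 1 - l/3)
R = 2429 (R = 53 + 2376 = 2429)
P(z, k) = 2 - 4*k - z*(-7 + 6*k) (P(z, k) = 2 - ((-k*(-6) - 7)*z + (1 - 1/3*(-9))*k) = 2 - ((6*k - 7)*z + (1 + 3)*k) = 2 - ((-7 + 6*k)*z + 4*k) = 2 - (z*(-7 + 6*k) + 4*k) = 2 - (4*k + z*(-7 + 6*k)) = 2 + (-4*k - z*(-7 + 6*k)) = 2 - 4*k - z*(-7 + 6*k))
R - P(-50, 193) = 2429 - (2 - 4*193 + 7*(-50) - 6*193*(-50)) = 2429 - (2 - 772 - 350 + 57900) = 2429 - 1*56780 = 2429 - 56780 = -54351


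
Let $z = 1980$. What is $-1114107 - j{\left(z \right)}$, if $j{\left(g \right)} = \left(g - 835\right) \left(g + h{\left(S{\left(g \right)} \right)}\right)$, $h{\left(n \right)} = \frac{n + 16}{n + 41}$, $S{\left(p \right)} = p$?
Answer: $- \frac{6835704767}{2021} \approx -3.3823 \cdot 10^{6}$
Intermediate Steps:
$h{\left(n \right)} = \frac{16 + n}{41 + n}$
$j{\left(g \right)} = \left(-835 + g\right) \left(g + \frac{16 + g}{41 + g}\right)$ ($j{\left(g \right)} = \left(g - 835\right) \left(g + \frac{16 + g}{41 + g}\right) = \left(-835 + g\right) \left(g + \frac{16 + g}{41 + g}\right)$)
$-1114107 - j{\left(z \right)} = -1114107 - \frac{-13360 + 1980^{3} - 69406920 - 793 \cdot 1980^{2}}{41 + 1980} = -1114107 - \frac{-13360 + 7762392000 - 69406920 - 3108877200}{2021} = -1114107 - \frac{1}{2021} \cdot 4584094520 = -1114107 - \frac{4584094520}{2021} = - \frac{6835704767}{2021}$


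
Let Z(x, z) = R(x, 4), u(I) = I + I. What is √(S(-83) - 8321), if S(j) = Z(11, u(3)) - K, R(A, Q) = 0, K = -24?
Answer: I*√8297 ≈ 91.088*I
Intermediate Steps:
u(I) = 2*I
Z(x, z) = 0
S(j) = 24 (S(j) = 0 - 1*(-24) = 0 + 24 = 24)
√(S(-83) - 8321) = √(24 - 8321) = √(-8297) = I*√8297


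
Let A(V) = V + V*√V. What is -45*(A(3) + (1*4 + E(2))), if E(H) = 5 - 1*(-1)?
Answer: -585 - 135*√3 ≈ -818.83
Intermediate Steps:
E(H) = 6 (E(H) = 5 + 1 = 6)
A(V) = V + V^(3/2)
-45*(A(3) + (1*4 + E(2))) = -45*((3 + 3^(3/2)) + (1*4 + 6)) = -45*((3 + 3*√3) + (4 + 6)) = -45*((3 + 3*√3) + 10) = -45*(13 + 3*√3) = -585 - 135*√3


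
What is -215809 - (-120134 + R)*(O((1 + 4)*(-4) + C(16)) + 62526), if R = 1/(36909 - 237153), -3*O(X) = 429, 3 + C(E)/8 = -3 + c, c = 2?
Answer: 1500649263919555/200244 ≈ 7.4941e+9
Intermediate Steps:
C(E) = -32 (C(E) = -24 + 8*(-3 + 2) = -24 + 8*(-1) = -24 - 8 = -32)
O(X) = -143 (O(X) = -1/3*429 = -143)
R = -1/200244 (R = 1/(-200244) = -1/200244 ≈ -4.9939e-6)
-215809 - (-120134 + R)*(O((1 + 4)*(-4) + C(16)) + 62526) = -215809 - (-120134 - 1/200244)*(-143 + 62526) = -215809 - (-24056112697)*62383/200244 = -215809 - 1*(-1500692478376951/200244) = -215809 + 1500692478376951/200244 = 1500649263919555/200244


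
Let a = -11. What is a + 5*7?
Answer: 24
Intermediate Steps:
a + 5*7 = -11 + 5*7 = -11 + 35 = 24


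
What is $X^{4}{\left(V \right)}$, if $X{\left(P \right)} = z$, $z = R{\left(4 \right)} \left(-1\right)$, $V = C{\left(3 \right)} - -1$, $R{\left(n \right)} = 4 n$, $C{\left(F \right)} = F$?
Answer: $65536$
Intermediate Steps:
$V = 4$ ($V = 3 - -1 = 3 + 1 = 4$)
$z = -16$ ($z = 4 \cdot 4 \left(-1\right) = 16 \left(-1\right) = -16$)
$X{\left(P \right)} = -16$
$X^{4}{\left(V \right)} = \left(-16\right)^{4} = 65536$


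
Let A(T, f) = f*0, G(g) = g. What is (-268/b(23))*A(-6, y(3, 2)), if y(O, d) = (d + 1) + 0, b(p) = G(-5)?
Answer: 0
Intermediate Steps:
b(p) = -5
y(O, d) = 1 + d (y(O, d) = (1 + d) + 0 = 1 + d)
A(T, f) = 0
(-268/b(23))*A(-6, y(3, 2)) = -268/(-5)*0 = -268*(-⅕)*0 = (268/5)*0 = 0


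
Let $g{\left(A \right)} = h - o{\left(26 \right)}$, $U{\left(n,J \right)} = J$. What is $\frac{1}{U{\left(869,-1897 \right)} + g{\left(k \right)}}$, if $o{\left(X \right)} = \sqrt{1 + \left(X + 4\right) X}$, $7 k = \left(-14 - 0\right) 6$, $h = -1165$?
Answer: $- \frac{3062}{9375063} + \frac{\sqrt{781}}{9375063} \approx -0.00032363$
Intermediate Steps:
$k = -12$ ($k = \frac{\left(-14 - 0\right) 6}{7} = \frac{\left(-14 + 0\right) 6}{7} = \frac{\left(-14\right) 6}{7} = \frac{1}{7} \left(-84\right) = -12$)
$o{\left(X \right)} = \sqrt{1 + X \left(4 + X\right)}$ ($o{\left(X \right)} = \sqrt{1 + \left(4 + X\right) X} = \sqrt{1 + X \left(4 + X\right)}$)
$g{\left(A \right)} = -1165 - \sqrt{781}$ ($g{\left(A \right)} = -1165 - \sqrt{1 + 26^{2} + 4 \cdot 26} = -1165 - \sqrt{1 + 676 + 104} = -1165 - \sqrt{781}$)
$\frac{1}{U{\left(869,-1897 \right)} + g{\left(k \right)}} = \frac{1}{-1897 - \left(1165 + \sqrt{781}\right)} = \frac{1}{-3062 - \sqrt{781}}$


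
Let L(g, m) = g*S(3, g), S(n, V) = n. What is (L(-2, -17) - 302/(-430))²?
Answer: 1297321/46225 ≈ 28.065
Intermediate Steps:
L(g, m) = 3*g (L(g, m) = g*3 = 3*g)
(L(-2, -17) - 302/(-430))² = (3*(-2) - 302/(-430))² = (-6 - 302*(-1/430))² = (-6 + 151/215)² = (-1139/215)² = 1297321/46225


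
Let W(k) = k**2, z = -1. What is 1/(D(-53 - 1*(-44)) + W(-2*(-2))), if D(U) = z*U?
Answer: 1/25 ≈ 0.040000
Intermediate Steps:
D(U) = -U
1/(D(-53 - 1*(-44)) + W(-2*(-2))) = 1/(-(-53 - 1*(-44)) + (-2*(-2))**2) = 1/(-(-53 + 44) + 4**2) = 1/(-1*(-9) + 16) = 1/(9 + 16) = 1/25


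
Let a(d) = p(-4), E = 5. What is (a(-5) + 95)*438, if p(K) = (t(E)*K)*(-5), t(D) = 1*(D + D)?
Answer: 129210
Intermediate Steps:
t(D) = 2*D (t(D) = 1*(2*D) = 2*D)
p(K) = -50*K (p(K) = ((2*5)*K)*(-5) = (10*K)*(-5) = -50*K)
a(d) = 200 (a(d) = -50*(-4) = 200)
(a(-5) + 95)*438 = (200 + 95)*438 = 295*438 = 129210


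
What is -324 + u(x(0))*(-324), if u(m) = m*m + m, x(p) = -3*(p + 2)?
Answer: -10044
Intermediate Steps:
x(p) = -6 - 3*p (x(p) = -3*(2 + p) = -6 - 3*p)
u(m) = m + m² (u(m) = m² + m = m + m²)
-324 + u(x(0))*(-324) = -324 + ((-6 - 3*0)*(1 + (-6 - 3*0)))*(-324) = -324 + ((-6 + 0)*(1 + (-6 + 0)))*(-324) = -324 - 6*(1 - 6)*(-324) = -324 - 6*(-5)*(-324) = -324 + 30*(-324) = -324 - 9720 = -10044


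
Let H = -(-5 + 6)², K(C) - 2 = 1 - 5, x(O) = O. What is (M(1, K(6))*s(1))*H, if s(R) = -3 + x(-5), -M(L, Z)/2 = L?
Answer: -16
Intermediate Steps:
K(C) = -2 (K(C) = 2 + (1 - 5) = 2 - 4 = -2)
M(L, Z) = -2*L
s(R) = -8 (s(R) = -3 - 5 = -8)
H = -1 (H = -1*1² = -1*1 = -1)
(M(1, K(6))*s(1))*H = (-2*1*(-8))*(-1) = -2*(-8)*(-1) = 16*(-1) = -16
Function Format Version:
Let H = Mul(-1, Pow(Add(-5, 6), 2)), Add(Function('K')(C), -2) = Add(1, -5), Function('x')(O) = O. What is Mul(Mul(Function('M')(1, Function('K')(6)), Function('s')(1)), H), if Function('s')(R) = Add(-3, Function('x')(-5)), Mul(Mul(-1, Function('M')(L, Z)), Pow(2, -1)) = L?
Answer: -16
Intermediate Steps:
Function('K')(C) = -2 (Function('K')(C) = Add(2, Add(1, -5)) = Add(2, -4) = -2)
Function('M')(L, Z) = Mul(-2, L)
Function('s')(R) = -8 (Function('s')(R) = Add(-3, -5) = -8)
H = -1 (H = Mul(-1, Pow(1, 2)) = Mul(-1, 1) = -1)
Mul(Mul(Function('M')(1, Function('K')(6)), Function('s')(1)), H) = Mul(Mul(Mul(-2, 1), -8), -1) = Mul(Mul(-2, -8), -1) = Mul(16, -1) = -16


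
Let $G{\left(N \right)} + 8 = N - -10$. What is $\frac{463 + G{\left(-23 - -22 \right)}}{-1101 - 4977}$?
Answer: $- \frac{232}{3039} \approx -0.076341$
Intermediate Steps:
$G{\left(N \right)} = 2 + N$ ($G{\left(N \right)} = -8 + \left(N - -10\right) = -8 + \left(N + 10\right) = -8 + \left(10 + N\right) = 2 + N$)
$\frac{463 + G{\left(-23 - -22 \right)}}{-1101 - 4977} = \frac{463 + \left(2 - 1\right)}{-1101 - 4977} = \frac{463 + \left(2 + \left(-23 + 22\right)\right)}{-6078} = \left(463 + \left(2 - 1\right)\right) \left(- \frac{1}{6078}\right) = \left(463 + 1\right) \left(- \frac{1}{6078}\right) = 464 \left(- \frac{1}{6078}\right) = - \frac{232}{3039}$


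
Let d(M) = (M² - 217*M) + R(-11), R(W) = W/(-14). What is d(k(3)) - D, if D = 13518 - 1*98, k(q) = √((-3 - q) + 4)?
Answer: -187897/14 - 217*I*√2 ≈ -13421.0 - 306.88*I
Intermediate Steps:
R(W) = -W/14 (R(W) = W*(-1/14) = -W/14)
k(q) = √(1 - q)
d(M) = 11/14 + M² - 217*M (d(M) = (M² - 217*M) - 1/14*(-11) = (M² - 217*M) + 11/14 = 11/14 + M² - 217*M)
D = 13420 (D = 13518 - 98 = 13420)
d(k(3)) - D = (11/14 + (√(1 - 1*3))² - 217*√(1 - 1*3)) - 1*13420 = (11/14 + (√(1 - 3))² - 217*√(1 - 3)) - 13420 = (11/14 + (√(-2))² - 217*I*√2) - 13420 = (11/14 + (I*√2)² - 217*I*√2) - 13420 = (11/14 - 2 - 217*I*√2) - 13420 = (-17/14 - 217*I*√2) - 13420 = -187897/14 - 217*I*√2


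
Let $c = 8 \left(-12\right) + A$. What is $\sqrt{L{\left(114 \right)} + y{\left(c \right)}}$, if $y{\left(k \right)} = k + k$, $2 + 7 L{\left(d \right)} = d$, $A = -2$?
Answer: $6 i \sqrt{5} \approx 13.416 i$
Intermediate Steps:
$L{\left(d \right)} = - \frac{2}{7} + \frac{d}{7}$
$c = -98$ ($c = 8 \left(-12\right) - 2 = -96 - 2 = -98$)
$y{\left(k \right)} = 2 k$
$\sqrt{L{\left(114 \right)} + y{\left(c \right)}} = \sqrt{\left(- \frac{2}{7} + \frac{1}{7} \cdot 114\right) + 2 \left(-98\right)} = \sqrt{\left(- \frac{2}{7} + \frac{114}{7}\right) - 196} = \sqrt{16 - 196} = \sqrt{-180} = 6 i \sqrt{5}$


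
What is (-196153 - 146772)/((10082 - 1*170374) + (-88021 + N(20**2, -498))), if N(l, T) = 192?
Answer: 342925/248121 ≈ 1.3821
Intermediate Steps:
(-196153 - 146772)/((10082 - 1*170374) + (-88021 + N(20**2, -498))) = (-196153 - 146772)/((10082 - 1*170374) + (-88021 + 192)) = -342925/((10082 - 170374) - 87829) = -342925/(-160292 - 87829) = -342925/(-248121) = -342925*(-1/248121) = 342925/248121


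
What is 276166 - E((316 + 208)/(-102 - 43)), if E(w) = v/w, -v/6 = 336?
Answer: 36104666/131 ≈ 2.7561e+5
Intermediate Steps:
v = -2016 (v = -6*336 = -2016)
E(w) = -2016/w
276166 - E((316 + 208)/(-102 - 43)) = 276166 - (-2016)/((316 + 208)/(-102 - 43)) = 276166 - (-2016)/(524/(-145)) = 276166 - (-2016)/(524*(-1/145)) = 276166 - (-2016)/(-524/145) = 276166 - (-2016)*(-145)/524 = 276166 - 1*73080/131 = 276166 - 73080/131 = 36104666/131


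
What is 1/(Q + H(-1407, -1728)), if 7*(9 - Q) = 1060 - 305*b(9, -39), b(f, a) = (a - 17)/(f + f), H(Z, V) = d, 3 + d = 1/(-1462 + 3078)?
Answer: -101808/28606369 ≈ -0.0035589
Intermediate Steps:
d = -4847/1616 (d = -3 + 1/(-1462 + 3078) = -3 + 1/1616 = -4847/1616 ≈ -2.9994)
H(Z, V) = -4847/1616
b(f, a) = (-17 + a)/(2*f) (b(f, a) = (-17 + a)/((2*f)) = (-17 + a)*(1/(2*f)) = (-17 + a)/(2*f))
Q = -17513/63 (Q = 9 - (1060 - 305*(-17 - 39)/(2*9))/7 = 9 - (1060 - 305*(-56)/(2*9))/7 = 9 - (1060 - 305*(-28/9))/7 = 9 - (1060 + 8540/9)/7 = 9 - 1/7*18080/9 = 9 - 18080/63 = -17513/63 ≈ -277.98)
1/(Q + H(-1407, -1728)) = 1/(-17513/63 - 4847/1616) = 1/(-28606369/101808) = -101808/28606369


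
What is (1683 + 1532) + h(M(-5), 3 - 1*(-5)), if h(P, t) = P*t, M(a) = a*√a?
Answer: 3215 - 40*I*√5 ≈ 3215.0 - 89.443*I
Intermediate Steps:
M(a) = a^(3/2)
(1683 + 1532) + h(M(-5), 3 - 1*(-5)) = (1683 + 1532) + (-5)^(3/2)*(3 - 1*(-5)) = 3215 + (-5*I*√5)*(3 + 5) = 3215 - 5*I*√5*8 = 3215 - 40*I*√5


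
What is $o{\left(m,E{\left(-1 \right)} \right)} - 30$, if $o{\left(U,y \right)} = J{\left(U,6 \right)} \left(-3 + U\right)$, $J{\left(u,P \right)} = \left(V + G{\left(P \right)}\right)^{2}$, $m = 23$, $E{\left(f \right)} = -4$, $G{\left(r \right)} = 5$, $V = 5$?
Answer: $1970$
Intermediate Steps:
$J{\left(u,P \right)} = 100$ ($J{\left(u,P \right)} = \left(5 + 5\right)^{2} = 10^{2} = 100$)
$o{\left(U,y \right)} = -300 + 100 U$ ($o{\left(U,y \right)} = 100 \left(-3 + U\right) = -300 + 100 U$)
$o{\left(m,E{\left(-1 \right)} \right)} - 30 = \left(-300 + 100 \cdot 23\right) - 30 = \left(-300 + 2300\right) - 30 = 2000 - 30 = 1970$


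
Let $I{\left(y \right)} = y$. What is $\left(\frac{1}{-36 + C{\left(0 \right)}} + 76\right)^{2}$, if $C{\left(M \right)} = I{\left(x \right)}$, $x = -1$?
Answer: $\frac{7901721}{1369} \approx 5771.9$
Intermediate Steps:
$C{\left(M \right)} = -1$
$\left(\frac{1}{-36 + C{\left(0 \right)}} + 76\right)^{2} = \left(\frac{1}{-36 - 1} + 76\right)^{2} = \left(\frac{1}{-37} + 76\right)^{2} = \left(- \frac{1}{37} + 76\right)^{2} = \left(\frac{2811}{37}\right)^{2} = \frac{7901721}{1369}$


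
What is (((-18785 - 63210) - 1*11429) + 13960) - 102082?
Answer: -181546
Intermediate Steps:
(((-18785 - 63210) - 1*11429) + 13960) - 102082 = ((-81995 - 11429) + 13960) - 102082 = (-93424 + 13960) - 102082 = -79464 - 102082 = -181546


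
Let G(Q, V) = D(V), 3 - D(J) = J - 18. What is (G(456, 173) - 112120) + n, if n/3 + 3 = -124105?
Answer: -484596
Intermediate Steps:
n = -372324 (n = -9 + 3*(-124105) = -9 - 372315 = -372324)
D(J) = 21 - J (D(J) = 3 - (J - 18) = 3 - (-18 + J) = 3 + (18 - J) = 21 - J)
G(Q, V) = 21 - V
(G(456, 173) - 112120) + n = ((21 - 1*173) - 112120) - 372324 = ((21 - 173) - 112120) - 372324 = (-152 - 112120) - 372324 = -112272 - 372324 = -484596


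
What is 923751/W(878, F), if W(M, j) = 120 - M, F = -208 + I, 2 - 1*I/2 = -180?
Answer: -923751/758 ≈ -1218.7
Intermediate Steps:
I = 364 (I = 4 - 2*(-180) = 4 + 360 = 364)
F = 156 (F = -208 + 364 = 156)
923751/W(878, F) = 923751/(120 - 1*878) = 923751/(120 - 878) = 923751/(-758) = 923751*(-1/758) = -923751/758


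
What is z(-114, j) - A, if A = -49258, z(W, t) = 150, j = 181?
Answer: 49408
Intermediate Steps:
z(-114, j) - A = 150 - 1*(-49258) = 150 + 49258 = 49408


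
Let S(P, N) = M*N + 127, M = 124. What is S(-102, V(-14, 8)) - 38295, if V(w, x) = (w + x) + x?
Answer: -37920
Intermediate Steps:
V(w, x) = w + 2*x
S(P, N) = 127 + 124*N (S(P, N) = 124*N + 127 = 127 + 124*N)
S(-102, V(-14, 8)) - 38295 = (127 + 124*(-14 + 2*8)) - 38295 = (127 + 124*(-14 + 16)) - 38295 = (127 + 124*2) - 38295 = (127 + 248) - 38295 = 375 - 38295 = -37920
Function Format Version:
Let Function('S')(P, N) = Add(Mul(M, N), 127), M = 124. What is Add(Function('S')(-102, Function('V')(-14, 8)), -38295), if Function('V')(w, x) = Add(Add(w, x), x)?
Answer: -37920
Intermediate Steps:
Function('V')(w, x) = Add(w, Mul(2, x))
Function('S')(P, N) = Add(127, Mul(124, N)) (Function('S')(P, N) = Add(Mul(124, N), 127) = Add(127, Mul(124, N)))
Add(Function('S')(-102, Function('V')(-14, 8)), -38295) = Add(Add(127, Mul(124, Add(-14, Mul(2, 8)))), -38295) = Add(Add(127, Mul(124, Add(-14, 16))), -38295) = Add(Add(127, Mul(124, 2)), -38295) = Add(Add(127, 248), -38295) = Add(375, -38295) = -37920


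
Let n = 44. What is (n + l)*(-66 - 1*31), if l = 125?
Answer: -16393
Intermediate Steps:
(n + l)*(-66 - 1*31) = (44 + 125)*(-66 - 1*31) = 169*(-66 - 31) = 169*(-97) = -16393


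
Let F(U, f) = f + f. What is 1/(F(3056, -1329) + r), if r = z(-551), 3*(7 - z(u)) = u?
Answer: -3/7402 ≈ -0.00040530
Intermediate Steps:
z(u) = 7 - u/3
r = 572/3 (r = 7 - ⅓*(-551) = 7 + 551/3 = 572/3 ≈ 190.67)
F(U, f) = 2*f
1/(F(3056, -1329) + r) = 1/(2*(-1329) + 572/3) = 1/(-2658 + 572/3) = 1/(-7402/3) = -3/7402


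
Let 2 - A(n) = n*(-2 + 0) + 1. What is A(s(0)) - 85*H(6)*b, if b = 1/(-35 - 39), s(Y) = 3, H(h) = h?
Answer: 514/37 ≈ 13.892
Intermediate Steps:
b = -1/74 (b = 1/(-74) = -1/74 ≈ -0.013514)
A(n) = 1 + 2*n (A(n) = 2 - (n*(-2 + 0) + 1) = 2 - (n*(-2) + 1) = 2 - (-2*n + 1) = 2 - (1 - 2*n) = 2 + (-1 + 2*n) = 1 + 2*n)
A(s(0)) - 85*H(6)*b = (1 + 2*3) - 510*(-1)/74 = (1 + 6) - 85*(-3/37) = 7 + 255/37 = 514/37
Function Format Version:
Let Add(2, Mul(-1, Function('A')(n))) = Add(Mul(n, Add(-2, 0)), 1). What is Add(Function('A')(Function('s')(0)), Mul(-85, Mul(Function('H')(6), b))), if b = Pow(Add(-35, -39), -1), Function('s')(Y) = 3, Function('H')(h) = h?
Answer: Rational(514, 37) ≈ 13.892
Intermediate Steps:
b = Rational(-1, 74) (b = Pow(-74, -1) = Rational(-1, 74) ≈ -0.013514)
Function('A')(n) = Add(1, Mul(2, n)) (Function('A')(n) = Add(2, Mul(-1, Add(Mul(n, Add(-2, 0)), 1))) = Add(2, Mul(-1, Add(Mul(n, -2), 1))) = Add(2, Mul(-1, Add(Mul(-2, n), 1))) = Add(2, Mul(-1, Add(1, Mul(-2, n)))) = Add(2, Add(-1, Mul(2, n))) = Add(1, Mul(2, n)))
Add(Function('A')(Function('s')(0)), Mul(-85, Mul(Function('H')(6), b))) = Add(Add(1, Mul(2, 3)), Mul(-85, Mul(6, Rational(-1, 74)))) = Add(Add(1, 6), Mul(-85, Rational(-3, 37))) = Add(7, Rational(255, 37)) = Rational(514, 37)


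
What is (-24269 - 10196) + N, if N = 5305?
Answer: -29160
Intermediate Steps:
(-24269 - 10196) + N = (-24269 - 10196) + 5305 = -34465 + 5305 = -29160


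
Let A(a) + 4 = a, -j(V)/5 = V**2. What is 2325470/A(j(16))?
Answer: -1162735/642 ≈ -1811.1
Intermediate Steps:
j(V) = -5*V**2
A(a) = -4 + a
2325470/A(j(16)) = 2325470/(-4 - 5*16**2) = 2325470/(-4 - 5*256) = 2325470/(-4 - 1280) = 2325470/(-1284) = 2325470*(-1/1284) = -1162735/642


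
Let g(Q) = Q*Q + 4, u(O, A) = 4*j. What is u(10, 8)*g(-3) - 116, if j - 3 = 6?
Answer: 352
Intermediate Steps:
j = 9 (j = 3 + 6 = 9)
u(O, A) = 36 (u(O, A) = 4*9 = 36)
g(Q) = 4 + Q**2 (g(Q) = Q**2 + 4 = 4 + Q**2)
u(10, 8)*g(-3) - 116 = 36*(4 + (-3)**2) - 116 = 36*(4 + 9) - 116 = 36*13 - 116 = 468 - 116 = 352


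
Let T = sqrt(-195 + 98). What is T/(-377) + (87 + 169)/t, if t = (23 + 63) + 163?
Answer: 256/249 - I*sqrt(97)/377 ≈ 1.0281 - 0.026124*I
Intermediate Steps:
t = 249 (t = 86 + 163 = 249)
T = I*sqrt(97) (T = sqrt(-97) = I*sqrt(97) ≈ 9.8489*I)
T/(-377) + (87 + 169)/t = (I*sqrt(97))/(-377) + (87 + 169)/249 = (I*sqrt(97))*(-1/377) + 256*(1/249) = -I*sqrt(97)/377 + 256/249 = 256/249 - I*sqrt(97)/377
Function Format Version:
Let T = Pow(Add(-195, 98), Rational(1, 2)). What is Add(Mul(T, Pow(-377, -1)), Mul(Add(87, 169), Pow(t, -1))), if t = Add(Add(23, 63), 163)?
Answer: Add(Rational(256, 249), Mul(Rational(-1, 377), I, Pow(97, Rational(1, 2)))) ≈ Add(1.0281, Mul(-0.026124, I))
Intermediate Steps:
t = 249 (t = Add(86, 163) = 249)
T = Mul(I, Pow(97, Rational(1, 2))) (T = Pow(-97, Rational(1, 2)) = Mul(I, Pow(97, Rational(1, 2))) ≈ Mul(9.8489, I))
Add(Mul(T, Pow(-377, -1)), Mul(Add(87, 169), Pow(t, -1))) = Add(Mul(Mul(I, Pow(97, Rational(1, 2))), Pow(-377, -1)), Mul(Add(87, 169), Pow(249, -1))) = Add(Mul(Mul(I, Pow(97, Rational(1, 2))), Rational(-1, 377)), Mul(256, Rational(1, 249))) = Add(Mul(Rational(-1, 377), I, Pow(97, Rational(1, 2))), Rational(256, 249)) = Add(Rational(256, 249), Mul(Rational(-1, 377), I, Pow(97, Rational(1, 2))))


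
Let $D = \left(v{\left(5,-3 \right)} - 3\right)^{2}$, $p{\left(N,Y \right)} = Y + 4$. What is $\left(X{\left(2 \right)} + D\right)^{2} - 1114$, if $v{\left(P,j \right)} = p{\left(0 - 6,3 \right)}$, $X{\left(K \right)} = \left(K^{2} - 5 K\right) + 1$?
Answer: $-993$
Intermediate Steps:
$X{\left(K \right)} = 1 + K^{2} - 5 K$
$p{\left(N,Y \right)} = 4 + Y$
$v{\left(P,j \right)} = 7$ ($v{\left(P,j \right)} = 4 + 3 = 7$)
$D = 16$ ($D = \left(7 - 3\right)^{2} = 4^{2} = 16$)
$\left(X{\left(2 \right)} + D\right)^{2} - 1114 = \left(\left(1 + 2^{2} - 10\right) + 16\right)^{2} - 1114 = \left(\left(1 + 4 - 10\right) + 16\right)^{2} - 1114 = \left(-5 + 16\right)^{2} - 1114 = 11^{2} - 1114 = 121 - 1114 = -993$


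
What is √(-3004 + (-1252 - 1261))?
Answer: 3*I*√613 ≈ 74.276*I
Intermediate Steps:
√(-3004 + (-1252 - 1261)) = √(-3004 - 2513) = √(-5517) = 3*I*√613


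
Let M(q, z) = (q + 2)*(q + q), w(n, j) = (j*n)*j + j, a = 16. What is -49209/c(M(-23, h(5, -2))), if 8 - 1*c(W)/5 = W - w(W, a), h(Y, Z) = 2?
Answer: -16403/410590 ≈ -0.039950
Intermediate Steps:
w(n, j) = j + n*j**2 (w(n, j) = n*j**2 + j = j + n*j**2)
M(q, z) = 2*q*(2 + q) (M(q, z) = (2 + q)*(2*q) = 2*q*(2 + q))
c(W) = 120 + 1275*W (c(W) = 40 - 5*(W - 16*(1 + 16*W)) = 40 - 5*(W - (16 + 256*W)) = 40 - 5*(W + (-16 - 256*W)) = 40 - 5*(-16 - 255*W) = 40 + (80 + 1275*W) = 120 + 1275*W)
-49209/c(M(-23, h(5, -2))) = -49209/(120 + 1275*(2*(-23)*(2 - 23))) = -49209/(120 + 1275*(2*(-23)*(-21))) = -49209/(120 + 1275*966) = -49209/(120 + 1231650) = -49209/1231770 = -49209*1/1231770 = -16403/410590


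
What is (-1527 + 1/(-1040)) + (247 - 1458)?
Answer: -2847521/1040 ≈ -2738.0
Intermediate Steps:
(-1527 + 1/(-1040)) + (247 - 1458) = (-1527 - 1/1040) - 1211 = -1588081/1040 - 1211 = -2847521/1040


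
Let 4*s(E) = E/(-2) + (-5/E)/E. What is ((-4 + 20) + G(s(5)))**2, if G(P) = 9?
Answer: 625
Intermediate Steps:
s(E) = -5/(4*E**2) - E/8 (s(E) = (E/(-2) + (-5/E)/E)/4 = (E*(-1/2) - 5/E**2)/4 = (-E/2 - 5/E**2)/4 = (-5/E**2 - E/2)/4 = -5/(4*E**2) - E/8)
((-4 + 20) + G(s(5)))**2 = ((-4 + 20) + 9)**2 = (16 + 9)**2 = 25**2 = 625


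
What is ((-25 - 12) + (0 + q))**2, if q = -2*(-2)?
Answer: 1089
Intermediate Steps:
q = 4
((-25 - 12) + (0 + q))**2 = ((-25 - 12) + (0 + 4))**2 = (-37 + 4)**2 = (-33)**2 = 1089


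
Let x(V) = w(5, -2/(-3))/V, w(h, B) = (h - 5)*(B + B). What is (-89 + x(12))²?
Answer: 7921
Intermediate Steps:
w(h, B) = 2*B*(-5 + h) (w(h, B) = (-5 + h)*(2*B) = 2*B*(-5 + h))
x(V) = 0 (x(V) = (2*(-2/(-3))*(-5 + 5))/V = (2*(-2*(-⅓))*0)/V = (2*(⅔)*0)/V = 0/V = 0)
(-89 + x(12))² = (-89 + 0)² = (-89)² = 7921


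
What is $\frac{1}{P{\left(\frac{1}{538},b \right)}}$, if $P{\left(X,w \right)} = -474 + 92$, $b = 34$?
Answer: $- \frac{1}{382} \approx -0.0026178$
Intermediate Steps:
$P{\left(X,w \right)} = -382$
$\frac{1}{P{\left(\frac{1}{538},b \right)}} = \frac{1}{-382} = - \frac{1}{382}$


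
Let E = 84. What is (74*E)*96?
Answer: 596736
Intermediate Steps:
(74*E)*96 = (74*84)*96 = 6216*96 = 596736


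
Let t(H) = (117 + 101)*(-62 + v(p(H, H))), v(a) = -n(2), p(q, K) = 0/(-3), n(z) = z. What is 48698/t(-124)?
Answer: -24349/6976 ≈ -3.4904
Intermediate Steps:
p(q, K) = 0 (p(q, K) = 0*(-1/3) = 0)
v(a) = -2 (v(a) = -1*2 = -2)
t(H) = -13952 (t(H) = (117 + 101)*(-62 - 2) = 218*(-64) = -13952)
48698/t(-124) = 48698/(-13952) = 48698*(-1/13952) = -24349/6976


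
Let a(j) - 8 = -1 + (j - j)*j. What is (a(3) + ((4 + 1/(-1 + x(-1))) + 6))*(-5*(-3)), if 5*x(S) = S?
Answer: 485/2 ≈ 242.50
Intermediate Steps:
a(j) = 7 (a(j) = 8 + (-1 + (j - j)*j) = 8 + (-1 + 0*j) = 8 + (-1 + 0) = 8 - 1 = 7)
x(S) = S/5
(a(3) + ((4 + 1/(-1 + x(-1))) + 6))*(-5*(-3)) = (7 + ((4 + 1/(-1 + (1/5)*(-1))) + 6))*(-5*(-3)) = (7 + ((4 + 1/(-1 - 1/5)) + 6))*15 = (7 + ((4 + 1/(-6/5)) + 6))*15 = (7 + ((4 - 5/6) + 6))*15 = (7 + (19/6 + 6))*15 = (7 + 55/6)*15 = (97/6)*15 = 485/2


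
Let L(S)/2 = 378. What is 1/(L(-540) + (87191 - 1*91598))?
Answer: -1/3651 ≈ -0.00027390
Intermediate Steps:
L(S) = 756 (L(S) = 2*378 = 756)
1/(L(-540) + (87191 - 1*91598)) = 1/(756 + (87191 - 1*91598)) = 1/(756 + (87191 - 91598)) = 1/(756 - 4407) = 1/(-3651) = -1/3651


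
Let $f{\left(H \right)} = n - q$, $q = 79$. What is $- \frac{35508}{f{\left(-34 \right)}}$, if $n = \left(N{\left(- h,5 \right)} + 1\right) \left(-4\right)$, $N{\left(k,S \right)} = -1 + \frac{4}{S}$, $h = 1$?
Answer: $\frac{59180}{137} \approx 431.97$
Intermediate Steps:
$n = - \frac{16}{5}$ ($n = \left(\frac{4 - 5}{5} + 1\right) \left(-4\right) = \left(\frac{1}{5} \left(-1\right) + 1\right) \left(-4\right) = \left(- \frac{1}{5} + 1\right) \left(-4\right) = \frac{4}{5} \left(-4\right) = - \frac{16}{5} \approx -3.2$)
$f{\left(H \right)} = - \frac{411}{5}$ ($f{\left(H \right)} = - \frac{16}{5} - 79 = - \frac{411}{5}$)
$- \frac{35508}{f{\left(-34 \right)}} = - \frac{35508}{- \frac{411}{5}} = \left(-35508\right) \left(- \frac{5}{411}\right) = \frac{59180}{137}$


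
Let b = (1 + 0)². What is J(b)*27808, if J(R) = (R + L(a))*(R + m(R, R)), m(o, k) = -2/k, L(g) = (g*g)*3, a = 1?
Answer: -111232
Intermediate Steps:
L(g) = 3*g² (L(g) = g²*3 = 3*g²)
b = 1 (b = 1² = 1)
J(R) = (3 + R)*(R - 2/R) (J(R) = (R + 3*1²)*(R - 2/R) = (R + 3*1)*(R - 2/R) = (R + 3)*(R - 2/R) = (3 + R)*(R - 2/R))
J(b)*27808 = (-2 + 1² - 6/1 + 3*1)*27808 = (-2 + 1 - 6*1 + 3)*27808 = (-2 + 1 - 6 + 3)*27808 = -4*27808 = -111232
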